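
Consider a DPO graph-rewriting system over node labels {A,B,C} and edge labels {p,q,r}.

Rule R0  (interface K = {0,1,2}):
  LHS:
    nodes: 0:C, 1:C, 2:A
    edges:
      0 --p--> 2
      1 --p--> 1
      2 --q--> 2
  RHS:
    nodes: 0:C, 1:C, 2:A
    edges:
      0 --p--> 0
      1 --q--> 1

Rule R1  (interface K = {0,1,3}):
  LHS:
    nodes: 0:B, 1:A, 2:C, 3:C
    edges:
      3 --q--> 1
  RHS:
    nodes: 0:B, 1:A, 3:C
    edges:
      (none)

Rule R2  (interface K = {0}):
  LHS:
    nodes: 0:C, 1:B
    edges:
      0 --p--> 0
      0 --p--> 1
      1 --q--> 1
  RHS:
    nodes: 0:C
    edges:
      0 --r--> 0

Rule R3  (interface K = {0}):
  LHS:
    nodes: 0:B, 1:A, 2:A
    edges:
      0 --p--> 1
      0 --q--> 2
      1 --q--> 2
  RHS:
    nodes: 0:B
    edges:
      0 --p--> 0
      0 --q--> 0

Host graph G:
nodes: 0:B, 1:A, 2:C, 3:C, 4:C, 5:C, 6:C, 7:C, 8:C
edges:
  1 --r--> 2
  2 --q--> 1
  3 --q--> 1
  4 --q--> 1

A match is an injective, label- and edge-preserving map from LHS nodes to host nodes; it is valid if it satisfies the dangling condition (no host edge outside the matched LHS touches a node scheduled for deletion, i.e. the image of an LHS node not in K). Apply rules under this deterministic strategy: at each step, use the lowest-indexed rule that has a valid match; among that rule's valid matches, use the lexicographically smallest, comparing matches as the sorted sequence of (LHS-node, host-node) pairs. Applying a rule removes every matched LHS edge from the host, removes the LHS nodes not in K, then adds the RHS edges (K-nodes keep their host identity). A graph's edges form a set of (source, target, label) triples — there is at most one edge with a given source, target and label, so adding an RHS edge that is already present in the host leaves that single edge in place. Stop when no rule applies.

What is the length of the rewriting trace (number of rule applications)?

Answer: 3

Rewrite trace:
start.  V:9 E:4  edges: 1-r->2 2-q->1 3-q->1 4-q->1
1. fire R1 via {0↦0, 1↦1, 2↦5, 3↦2}  →  V:8 E:3  edges: 1-r->2 3-q->1 4-q->1
2. fire R1 via {0↦0, 1↦1, 2↦6, 3↦3}  →  V:7 E:2  edges: 1-r->2 4-q->1
3. fire R1 via {0↦0, 1↦1, 2↦3, 3↦4}  →  V:6 E:1  edges: 1-r->2
final graph: no rule applies after step 3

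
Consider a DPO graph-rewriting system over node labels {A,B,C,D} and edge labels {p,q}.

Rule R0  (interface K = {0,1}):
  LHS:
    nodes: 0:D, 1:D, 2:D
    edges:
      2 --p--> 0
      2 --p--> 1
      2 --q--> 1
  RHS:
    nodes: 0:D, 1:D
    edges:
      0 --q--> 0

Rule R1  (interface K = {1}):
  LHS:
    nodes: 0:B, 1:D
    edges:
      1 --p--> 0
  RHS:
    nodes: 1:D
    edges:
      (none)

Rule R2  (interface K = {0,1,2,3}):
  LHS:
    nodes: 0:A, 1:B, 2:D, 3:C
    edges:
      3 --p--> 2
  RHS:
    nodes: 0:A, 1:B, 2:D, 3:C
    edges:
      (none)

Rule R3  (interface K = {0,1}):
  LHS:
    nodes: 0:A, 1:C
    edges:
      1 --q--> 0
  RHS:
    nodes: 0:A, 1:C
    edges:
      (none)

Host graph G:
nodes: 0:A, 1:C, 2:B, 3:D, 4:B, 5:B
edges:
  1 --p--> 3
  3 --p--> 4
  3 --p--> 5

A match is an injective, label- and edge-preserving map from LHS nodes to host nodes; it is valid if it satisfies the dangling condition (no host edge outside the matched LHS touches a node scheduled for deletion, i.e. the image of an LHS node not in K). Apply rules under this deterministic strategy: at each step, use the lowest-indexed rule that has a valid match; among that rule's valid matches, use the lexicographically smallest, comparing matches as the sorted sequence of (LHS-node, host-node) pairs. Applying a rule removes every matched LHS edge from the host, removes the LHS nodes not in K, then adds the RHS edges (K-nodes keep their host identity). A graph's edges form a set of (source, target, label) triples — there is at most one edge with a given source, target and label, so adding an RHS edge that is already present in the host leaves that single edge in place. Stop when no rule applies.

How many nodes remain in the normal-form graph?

Answer: 4

Derivation:
start.  V:6 E:3  edges: 1-p->3 3-p->4 3-p->5
1. fire R1 via {0↦4, 1↦3}  →  V:5 E:2  edges: 1-p->3 3-p->5
2. fire R1 via {0↦5, 1↦3}  →  V:4 E:1  edges: 1-p->3
3. fire R2 via {0↦0, 1↦2, 2↦3, 3↦1}  →  V:4 E:0  edges: ∅
halt: no rule applies after step 3
NF nodes: {0:A, 1:C, 2:B, 3:D}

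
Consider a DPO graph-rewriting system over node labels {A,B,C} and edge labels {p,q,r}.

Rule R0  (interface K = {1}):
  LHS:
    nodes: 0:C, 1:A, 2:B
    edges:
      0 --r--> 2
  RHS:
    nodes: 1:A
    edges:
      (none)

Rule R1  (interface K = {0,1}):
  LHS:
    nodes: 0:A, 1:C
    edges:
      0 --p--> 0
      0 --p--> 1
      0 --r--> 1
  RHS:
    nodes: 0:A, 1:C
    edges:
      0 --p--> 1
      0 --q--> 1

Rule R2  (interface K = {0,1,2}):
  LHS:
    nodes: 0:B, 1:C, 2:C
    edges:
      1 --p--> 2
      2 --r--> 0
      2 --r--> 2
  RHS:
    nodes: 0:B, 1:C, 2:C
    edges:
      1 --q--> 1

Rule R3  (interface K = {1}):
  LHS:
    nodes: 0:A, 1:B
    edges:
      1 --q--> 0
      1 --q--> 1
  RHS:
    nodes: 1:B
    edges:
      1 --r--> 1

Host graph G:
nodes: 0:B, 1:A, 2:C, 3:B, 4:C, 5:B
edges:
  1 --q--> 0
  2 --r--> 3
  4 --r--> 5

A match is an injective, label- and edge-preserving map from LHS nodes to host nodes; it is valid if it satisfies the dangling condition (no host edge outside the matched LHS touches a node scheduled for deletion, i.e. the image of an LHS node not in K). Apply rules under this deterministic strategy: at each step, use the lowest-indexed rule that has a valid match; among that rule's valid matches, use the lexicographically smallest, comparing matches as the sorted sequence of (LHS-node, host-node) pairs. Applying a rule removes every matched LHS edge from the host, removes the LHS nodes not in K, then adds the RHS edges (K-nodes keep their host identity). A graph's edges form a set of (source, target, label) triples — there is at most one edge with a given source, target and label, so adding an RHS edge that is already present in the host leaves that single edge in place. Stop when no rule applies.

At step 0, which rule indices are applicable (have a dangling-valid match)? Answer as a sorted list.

R0: 2 valid matches — {0↦2, 1↦1, 2↦3}, {0↦4, 1↦1, 2↦5}
R1: no valid match — LHS pattern not found
R2: no valid match — LHS pattern not found
R3: no valid match — LHS pattern not found

Answer: [R0]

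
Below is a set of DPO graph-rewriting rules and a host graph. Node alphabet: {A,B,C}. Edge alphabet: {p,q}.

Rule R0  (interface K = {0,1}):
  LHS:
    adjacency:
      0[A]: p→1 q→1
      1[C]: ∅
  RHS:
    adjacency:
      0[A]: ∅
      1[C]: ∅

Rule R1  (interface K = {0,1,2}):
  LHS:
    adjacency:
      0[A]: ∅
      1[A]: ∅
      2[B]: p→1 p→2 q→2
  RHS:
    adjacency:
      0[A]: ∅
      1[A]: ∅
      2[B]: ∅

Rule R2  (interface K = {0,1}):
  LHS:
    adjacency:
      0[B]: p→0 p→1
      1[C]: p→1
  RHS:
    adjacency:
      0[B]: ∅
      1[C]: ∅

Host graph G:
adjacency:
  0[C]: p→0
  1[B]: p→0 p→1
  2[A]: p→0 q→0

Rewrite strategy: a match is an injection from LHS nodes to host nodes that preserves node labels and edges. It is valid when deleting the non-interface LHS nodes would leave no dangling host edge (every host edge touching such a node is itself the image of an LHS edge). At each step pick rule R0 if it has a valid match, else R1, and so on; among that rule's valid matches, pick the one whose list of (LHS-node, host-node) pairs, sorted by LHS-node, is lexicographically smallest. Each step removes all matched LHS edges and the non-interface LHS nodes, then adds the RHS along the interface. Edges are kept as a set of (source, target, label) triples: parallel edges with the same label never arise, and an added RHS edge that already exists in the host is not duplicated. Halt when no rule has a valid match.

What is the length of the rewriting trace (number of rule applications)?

start.  V:3 E:5  edges: 0-p->0 1-p->0 1-p->1 2-p->0 2-q->0
1. fire R0 via {0↦2, 1↦0}  →  V:3 E:3  edges: 0-p->0 1-p->0 1-p->1
2. fire R2 via {0↦1, 1↦0}  →  V:3 E:0  edges: ∅
normal form: no rule applies after step 2

Answer: 2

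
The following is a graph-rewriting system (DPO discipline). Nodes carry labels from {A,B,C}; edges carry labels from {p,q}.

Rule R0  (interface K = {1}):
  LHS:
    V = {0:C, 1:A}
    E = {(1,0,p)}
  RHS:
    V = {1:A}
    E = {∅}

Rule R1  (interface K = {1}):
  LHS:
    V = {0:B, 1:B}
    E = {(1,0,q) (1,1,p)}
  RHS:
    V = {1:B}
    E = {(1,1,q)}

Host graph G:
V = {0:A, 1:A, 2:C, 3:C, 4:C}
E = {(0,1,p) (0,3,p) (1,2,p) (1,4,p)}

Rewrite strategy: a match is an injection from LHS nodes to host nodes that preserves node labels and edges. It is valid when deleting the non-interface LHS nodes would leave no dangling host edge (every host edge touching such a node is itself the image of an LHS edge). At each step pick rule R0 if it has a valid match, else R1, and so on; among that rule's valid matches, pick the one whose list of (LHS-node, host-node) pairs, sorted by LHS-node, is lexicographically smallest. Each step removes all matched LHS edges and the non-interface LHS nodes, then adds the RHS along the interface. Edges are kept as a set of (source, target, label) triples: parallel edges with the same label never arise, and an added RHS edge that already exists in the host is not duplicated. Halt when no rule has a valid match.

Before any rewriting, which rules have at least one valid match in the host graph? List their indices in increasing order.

R0: 3 valid matches — {0↦2, 1↦1}, {0↦3, 1↦0}, {0↦4, 1↦1}
R1: no valid match — LHS pattern not found

Answer: [R0]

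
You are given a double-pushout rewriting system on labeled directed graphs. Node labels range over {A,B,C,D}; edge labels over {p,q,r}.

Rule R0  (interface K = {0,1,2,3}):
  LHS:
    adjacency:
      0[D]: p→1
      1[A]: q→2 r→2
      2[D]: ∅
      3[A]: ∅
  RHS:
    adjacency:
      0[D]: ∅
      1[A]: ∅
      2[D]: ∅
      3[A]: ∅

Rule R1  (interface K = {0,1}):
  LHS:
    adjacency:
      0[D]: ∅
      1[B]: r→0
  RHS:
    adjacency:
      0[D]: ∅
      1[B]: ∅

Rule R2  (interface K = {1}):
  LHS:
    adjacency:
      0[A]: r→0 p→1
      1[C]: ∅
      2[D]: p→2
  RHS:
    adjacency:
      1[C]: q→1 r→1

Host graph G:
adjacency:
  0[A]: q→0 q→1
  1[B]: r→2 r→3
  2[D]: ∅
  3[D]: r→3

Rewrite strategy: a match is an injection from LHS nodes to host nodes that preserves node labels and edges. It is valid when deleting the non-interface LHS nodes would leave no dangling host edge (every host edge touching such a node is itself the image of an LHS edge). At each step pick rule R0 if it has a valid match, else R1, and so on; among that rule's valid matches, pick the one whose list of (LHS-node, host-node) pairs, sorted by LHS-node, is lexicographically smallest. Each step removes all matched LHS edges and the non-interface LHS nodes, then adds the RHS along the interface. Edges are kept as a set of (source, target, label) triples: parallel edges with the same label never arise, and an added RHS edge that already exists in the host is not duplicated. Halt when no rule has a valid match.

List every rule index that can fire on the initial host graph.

Answer: [R1]

Steps:
R0: no valid match — LHS pattern not found
R1: 2 valid matches — {0↦2, 1↦1}, {0↦3, 1↦1}
R2: no valid match — LHS pattern not found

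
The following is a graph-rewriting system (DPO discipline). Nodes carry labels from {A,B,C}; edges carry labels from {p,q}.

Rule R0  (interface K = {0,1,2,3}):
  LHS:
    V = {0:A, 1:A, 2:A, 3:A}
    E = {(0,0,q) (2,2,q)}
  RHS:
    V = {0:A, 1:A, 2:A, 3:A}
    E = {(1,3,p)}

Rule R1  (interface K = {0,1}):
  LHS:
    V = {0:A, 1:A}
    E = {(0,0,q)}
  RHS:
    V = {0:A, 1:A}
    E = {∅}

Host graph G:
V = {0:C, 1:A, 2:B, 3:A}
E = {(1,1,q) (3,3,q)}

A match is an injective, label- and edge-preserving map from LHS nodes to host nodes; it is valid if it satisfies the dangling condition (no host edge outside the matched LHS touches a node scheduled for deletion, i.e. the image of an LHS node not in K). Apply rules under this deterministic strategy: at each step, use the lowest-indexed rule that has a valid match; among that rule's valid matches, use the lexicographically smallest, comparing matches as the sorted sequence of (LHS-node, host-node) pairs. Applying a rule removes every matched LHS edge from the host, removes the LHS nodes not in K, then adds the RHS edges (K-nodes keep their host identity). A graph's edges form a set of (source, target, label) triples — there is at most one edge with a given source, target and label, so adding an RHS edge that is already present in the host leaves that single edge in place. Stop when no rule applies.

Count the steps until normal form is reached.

Answer: 2

Derivation:
[0] host  ⇒  4 nodes, 2 edges  {1-q->1 3-q->3}
[1] R1 @ {0↦1, 1↦3}  ⇒  4 nodes, 1 edges  {3-q->3}
[2] R1 @ {0↦3, 1↦1}  ⇒  4 nodes, 0 edges  {∅}
normal form: no rule applies after step 2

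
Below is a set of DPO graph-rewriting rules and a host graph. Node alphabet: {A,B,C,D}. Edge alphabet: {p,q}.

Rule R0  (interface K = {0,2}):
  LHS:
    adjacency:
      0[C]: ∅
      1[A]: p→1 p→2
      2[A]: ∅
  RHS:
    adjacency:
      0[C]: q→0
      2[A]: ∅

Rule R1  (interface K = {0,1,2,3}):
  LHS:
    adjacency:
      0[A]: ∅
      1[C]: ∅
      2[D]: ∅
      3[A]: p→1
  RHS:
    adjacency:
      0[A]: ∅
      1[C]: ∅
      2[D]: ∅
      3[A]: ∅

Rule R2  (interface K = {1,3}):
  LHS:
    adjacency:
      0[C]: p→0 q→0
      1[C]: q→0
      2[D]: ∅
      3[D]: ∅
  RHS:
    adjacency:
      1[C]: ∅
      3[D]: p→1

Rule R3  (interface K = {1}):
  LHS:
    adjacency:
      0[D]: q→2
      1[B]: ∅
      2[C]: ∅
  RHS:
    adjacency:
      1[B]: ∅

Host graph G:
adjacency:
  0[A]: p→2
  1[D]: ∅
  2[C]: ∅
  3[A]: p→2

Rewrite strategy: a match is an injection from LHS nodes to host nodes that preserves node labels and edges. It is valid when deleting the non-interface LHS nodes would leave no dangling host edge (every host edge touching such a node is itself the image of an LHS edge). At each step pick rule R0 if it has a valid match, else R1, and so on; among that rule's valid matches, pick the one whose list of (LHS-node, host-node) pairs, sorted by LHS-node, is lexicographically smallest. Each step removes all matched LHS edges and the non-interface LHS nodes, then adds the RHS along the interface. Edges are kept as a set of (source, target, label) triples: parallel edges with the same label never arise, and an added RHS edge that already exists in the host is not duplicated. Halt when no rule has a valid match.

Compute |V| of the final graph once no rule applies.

Answer: 4

Derivation:
start.  V:4 E:2  edges: 0-p->2 3-p->2
1. fire R1 via {0↦0, 1↦2, 2↦1, 3↦3}  →  V:4 E:1  edges: 0-p->2
2. fire R1 via {0↦3, 1↦2, 2↦1, 3↦0}  →  V:4 E:0  edges: ∅
normal form: no rule applies after step 2
NF nodes: {0:A, 1:D, 2:C, 3:A}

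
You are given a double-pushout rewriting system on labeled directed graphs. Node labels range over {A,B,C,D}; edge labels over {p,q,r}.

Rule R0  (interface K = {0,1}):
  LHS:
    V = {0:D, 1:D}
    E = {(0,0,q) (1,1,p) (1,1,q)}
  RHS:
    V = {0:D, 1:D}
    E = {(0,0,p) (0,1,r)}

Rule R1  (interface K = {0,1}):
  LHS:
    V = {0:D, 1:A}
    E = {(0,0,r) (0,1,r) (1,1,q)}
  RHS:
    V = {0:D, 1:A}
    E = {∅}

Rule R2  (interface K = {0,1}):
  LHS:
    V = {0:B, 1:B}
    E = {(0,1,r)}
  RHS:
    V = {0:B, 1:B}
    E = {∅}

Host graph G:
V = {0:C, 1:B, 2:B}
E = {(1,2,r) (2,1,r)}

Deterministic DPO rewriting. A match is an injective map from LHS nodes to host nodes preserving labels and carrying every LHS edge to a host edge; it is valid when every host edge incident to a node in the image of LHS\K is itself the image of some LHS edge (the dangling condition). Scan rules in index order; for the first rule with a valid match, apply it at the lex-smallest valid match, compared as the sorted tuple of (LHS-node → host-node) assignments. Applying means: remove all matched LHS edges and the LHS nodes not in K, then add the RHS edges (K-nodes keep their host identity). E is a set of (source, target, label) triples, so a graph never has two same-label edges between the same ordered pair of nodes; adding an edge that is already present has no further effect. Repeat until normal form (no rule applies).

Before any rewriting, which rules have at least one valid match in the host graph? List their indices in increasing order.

Answer: [R2]

Rewrite trace:
R0: no valid match — LHS pattern not found
R1: no valid match — LHS pattern not found
R2: 2 valid matches — {0↦1, 1↦2}, {0↦2, 1↦1}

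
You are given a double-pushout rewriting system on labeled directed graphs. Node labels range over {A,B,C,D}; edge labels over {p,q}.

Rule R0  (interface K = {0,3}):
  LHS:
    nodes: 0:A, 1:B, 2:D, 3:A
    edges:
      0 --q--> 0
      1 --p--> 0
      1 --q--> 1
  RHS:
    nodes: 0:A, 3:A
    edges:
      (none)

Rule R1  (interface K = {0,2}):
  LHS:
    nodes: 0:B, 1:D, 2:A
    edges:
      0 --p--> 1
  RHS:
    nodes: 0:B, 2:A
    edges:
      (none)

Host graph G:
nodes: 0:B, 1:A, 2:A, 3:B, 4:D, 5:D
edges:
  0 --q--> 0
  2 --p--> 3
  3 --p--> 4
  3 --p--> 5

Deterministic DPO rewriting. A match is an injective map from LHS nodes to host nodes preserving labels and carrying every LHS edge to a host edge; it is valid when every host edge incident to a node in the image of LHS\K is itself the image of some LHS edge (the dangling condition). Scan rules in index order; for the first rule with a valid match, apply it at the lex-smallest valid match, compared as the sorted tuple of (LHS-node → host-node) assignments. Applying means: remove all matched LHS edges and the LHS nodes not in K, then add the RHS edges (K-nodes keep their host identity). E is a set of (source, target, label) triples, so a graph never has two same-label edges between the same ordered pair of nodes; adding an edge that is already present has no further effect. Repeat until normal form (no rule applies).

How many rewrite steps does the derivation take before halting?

[0] host  ⇒  6 nodes, 4 edges  {0-q->0 2-p->3 3-p->4 3-p->5}
[1] R1 @ {0↦3, 1↦4, 2↦1}  ⇒  5 nodes, 3 edges  {0-q->0 2-p->3 3-p->5}
[2] R1 @ {0↦3, 1↦5, 2↦1}  ⇒  4 nodes, 2 edges  {0-q->0 2-p->3}
final graph: no rule applies after step 2

Answer: 2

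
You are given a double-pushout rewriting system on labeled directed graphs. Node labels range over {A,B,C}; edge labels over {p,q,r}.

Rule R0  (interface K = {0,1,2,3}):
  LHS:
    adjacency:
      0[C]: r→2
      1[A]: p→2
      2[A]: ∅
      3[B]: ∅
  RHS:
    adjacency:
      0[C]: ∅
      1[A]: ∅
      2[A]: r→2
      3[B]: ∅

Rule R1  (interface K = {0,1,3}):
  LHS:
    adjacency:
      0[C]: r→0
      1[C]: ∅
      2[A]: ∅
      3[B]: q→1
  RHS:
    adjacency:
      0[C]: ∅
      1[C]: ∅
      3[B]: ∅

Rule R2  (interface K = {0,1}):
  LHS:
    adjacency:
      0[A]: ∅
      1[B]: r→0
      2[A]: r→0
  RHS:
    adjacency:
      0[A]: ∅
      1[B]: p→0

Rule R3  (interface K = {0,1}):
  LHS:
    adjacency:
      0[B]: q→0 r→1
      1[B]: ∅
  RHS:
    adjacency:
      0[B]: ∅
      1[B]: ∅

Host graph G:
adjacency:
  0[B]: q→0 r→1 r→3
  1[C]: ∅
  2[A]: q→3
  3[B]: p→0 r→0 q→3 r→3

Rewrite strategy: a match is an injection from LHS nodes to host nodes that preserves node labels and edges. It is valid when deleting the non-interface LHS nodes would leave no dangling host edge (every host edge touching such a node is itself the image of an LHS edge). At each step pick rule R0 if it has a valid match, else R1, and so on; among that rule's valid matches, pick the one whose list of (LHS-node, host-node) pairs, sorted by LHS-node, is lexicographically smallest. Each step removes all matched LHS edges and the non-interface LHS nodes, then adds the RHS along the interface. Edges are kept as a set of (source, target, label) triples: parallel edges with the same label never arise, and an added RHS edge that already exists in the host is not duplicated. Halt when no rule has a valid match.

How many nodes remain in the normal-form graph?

Answer: 4

Derivation:
[0] host  ⇒  4 nodes, 8 edges  {0-q->0 0-r->1 0-r->3 2-q->3 3-p->0 3-r->0 3-q->3 3-r->3}
[1] R3 @ {0↦0, 1↦3}  ⇒  4 nodes, 6 edges  {0-r->1 2-q->3 3-p->0 3-r->0 3-q->3 3-r->3}
[2] R3 @ {0↦3, 1↦0}  ⇒  4 nodes, 4 edges  {0-r->1 2-q->3 3-p->0 3-r->3}
halt: no rule applies after step 2
NF nodes: {0:B, 1:C, 2:A, 3:B}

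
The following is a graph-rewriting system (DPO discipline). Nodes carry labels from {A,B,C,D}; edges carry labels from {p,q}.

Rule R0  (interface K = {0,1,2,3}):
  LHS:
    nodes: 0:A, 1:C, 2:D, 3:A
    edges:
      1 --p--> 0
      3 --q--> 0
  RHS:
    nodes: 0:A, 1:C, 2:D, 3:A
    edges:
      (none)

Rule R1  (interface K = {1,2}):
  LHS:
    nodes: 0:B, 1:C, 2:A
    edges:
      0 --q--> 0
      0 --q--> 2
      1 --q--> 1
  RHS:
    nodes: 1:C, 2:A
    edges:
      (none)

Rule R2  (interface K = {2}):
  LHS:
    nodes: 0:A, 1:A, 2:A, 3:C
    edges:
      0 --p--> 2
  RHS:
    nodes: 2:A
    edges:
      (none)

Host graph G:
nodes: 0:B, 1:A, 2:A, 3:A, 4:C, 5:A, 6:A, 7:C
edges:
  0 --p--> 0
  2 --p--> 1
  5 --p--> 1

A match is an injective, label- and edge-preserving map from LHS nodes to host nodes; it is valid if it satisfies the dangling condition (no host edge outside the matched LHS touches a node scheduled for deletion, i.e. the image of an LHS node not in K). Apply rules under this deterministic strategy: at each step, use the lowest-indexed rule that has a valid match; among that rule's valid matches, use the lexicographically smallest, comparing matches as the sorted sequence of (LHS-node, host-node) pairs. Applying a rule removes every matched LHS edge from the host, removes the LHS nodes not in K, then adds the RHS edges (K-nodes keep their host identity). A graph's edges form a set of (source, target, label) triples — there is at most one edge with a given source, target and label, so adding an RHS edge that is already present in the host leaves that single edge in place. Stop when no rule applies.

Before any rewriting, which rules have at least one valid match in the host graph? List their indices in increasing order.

R0: no valid match — LHS pattern not found
R1: no valid match — LHS pattern not found
R2: 8 valid matches — {0↦2, 1↦3, 2↦1, 3↦4}, {0↦2, 1↦3, 2↦1, 3↦7}, {0↦2, 1↦6, 2↦1, 3↦4} (+5 more)

Answer: [R2]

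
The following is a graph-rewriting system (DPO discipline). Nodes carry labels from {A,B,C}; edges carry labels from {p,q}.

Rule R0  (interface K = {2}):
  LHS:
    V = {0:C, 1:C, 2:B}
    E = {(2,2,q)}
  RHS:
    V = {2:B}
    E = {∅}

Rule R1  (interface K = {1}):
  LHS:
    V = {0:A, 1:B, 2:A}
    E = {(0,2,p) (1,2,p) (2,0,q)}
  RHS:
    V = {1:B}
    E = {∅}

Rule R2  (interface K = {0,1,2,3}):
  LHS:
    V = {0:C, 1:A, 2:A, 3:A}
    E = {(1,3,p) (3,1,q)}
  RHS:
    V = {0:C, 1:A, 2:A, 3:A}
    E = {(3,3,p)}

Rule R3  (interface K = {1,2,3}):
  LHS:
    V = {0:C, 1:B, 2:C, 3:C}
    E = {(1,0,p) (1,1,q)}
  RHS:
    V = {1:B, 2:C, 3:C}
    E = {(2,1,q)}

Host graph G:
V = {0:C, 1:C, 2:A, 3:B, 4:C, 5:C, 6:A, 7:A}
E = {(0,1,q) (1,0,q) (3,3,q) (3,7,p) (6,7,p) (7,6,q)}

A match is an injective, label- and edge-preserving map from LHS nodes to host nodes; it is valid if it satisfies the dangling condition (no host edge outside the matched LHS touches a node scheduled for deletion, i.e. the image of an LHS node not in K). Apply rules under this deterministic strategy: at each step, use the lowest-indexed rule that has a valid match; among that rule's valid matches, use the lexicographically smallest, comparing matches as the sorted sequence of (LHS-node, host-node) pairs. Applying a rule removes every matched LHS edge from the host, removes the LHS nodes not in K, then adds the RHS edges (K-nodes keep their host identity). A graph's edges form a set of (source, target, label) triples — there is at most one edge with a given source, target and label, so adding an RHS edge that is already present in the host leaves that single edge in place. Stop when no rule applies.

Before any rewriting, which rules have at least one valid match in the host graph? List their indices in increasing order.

Answer: [R0,R1,R2]

Rewrite trace:
R0: 2 valid matches — {0↦4, 1↦5, 2↦3}, {0↦5, 1↦4, 2↦3}
R1: 1 valid match — {0↦6, 1↦3, 2↦7}
R2: 4 valid matches — {0↦0, 1↦6, 2↦2, 3↦7}, {0↦1, 1↦6, 2↦2, 3↦7}, {0↦4, 1↦6, 2↦2, 3↦7} (+1 more)
R3: no valid match — LHS pattern not found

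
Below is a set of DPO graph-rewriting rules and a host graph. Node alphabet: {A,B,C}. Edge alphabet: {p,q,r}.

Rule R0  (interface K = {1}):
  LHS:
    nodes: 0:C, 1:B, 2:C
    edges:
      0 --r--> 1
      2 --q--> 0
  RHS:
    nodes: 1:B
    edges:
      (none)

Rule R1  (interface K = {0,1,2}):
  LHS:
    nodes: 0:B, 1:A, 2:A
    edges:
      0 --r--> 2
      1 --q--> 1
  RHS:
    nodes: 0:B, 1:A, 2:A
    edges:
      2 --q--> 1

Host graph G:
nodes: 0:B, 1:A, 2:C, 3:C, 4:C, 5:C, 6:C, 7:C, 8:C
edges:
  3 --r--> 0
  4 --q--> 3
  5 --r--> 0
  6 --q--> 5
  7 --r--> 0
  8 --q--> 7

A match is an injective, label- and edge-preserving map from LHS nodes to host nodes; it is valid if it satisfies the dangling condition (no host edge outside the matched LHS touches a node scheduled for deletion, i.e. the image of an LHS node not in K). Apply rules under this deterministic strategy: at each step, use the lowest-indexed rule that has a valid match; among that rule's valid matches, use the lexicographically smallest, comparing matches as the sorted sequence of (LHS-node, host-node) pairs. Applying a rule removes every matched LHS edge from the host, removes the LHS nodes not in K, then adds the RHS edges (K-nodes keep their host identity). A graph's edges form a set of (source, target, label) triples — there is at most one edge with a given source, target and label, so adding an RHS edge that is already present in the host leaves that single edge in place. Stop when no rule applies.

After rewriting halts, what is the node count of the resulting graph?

Answer: 3

Rewrite trace:
initial: |V|=9 |E|=6  E = 3-r->0 4-q->3 5-r->0 6-q->5 7-r->0 8-q->7
step 1: apply R0 at {0↦3, 1↦0, 2↦4}  → |V|=7 |E|=4  E = 5-r->0 6-q->5 7-r->0 8-q->7
step 2: apply R0 at {0↦5, 1↦0, 2↦6}  → |V|=5 |E|=2  E = 7-r->0 8-q->7
step 3: apply R0 at {0↦7, 1↦0, 2↦8}  → |V|=3 |E|=0  E = ∅
final graph: no rule applies after step 3
NF nodes: {0:B, 1:A, 2:C}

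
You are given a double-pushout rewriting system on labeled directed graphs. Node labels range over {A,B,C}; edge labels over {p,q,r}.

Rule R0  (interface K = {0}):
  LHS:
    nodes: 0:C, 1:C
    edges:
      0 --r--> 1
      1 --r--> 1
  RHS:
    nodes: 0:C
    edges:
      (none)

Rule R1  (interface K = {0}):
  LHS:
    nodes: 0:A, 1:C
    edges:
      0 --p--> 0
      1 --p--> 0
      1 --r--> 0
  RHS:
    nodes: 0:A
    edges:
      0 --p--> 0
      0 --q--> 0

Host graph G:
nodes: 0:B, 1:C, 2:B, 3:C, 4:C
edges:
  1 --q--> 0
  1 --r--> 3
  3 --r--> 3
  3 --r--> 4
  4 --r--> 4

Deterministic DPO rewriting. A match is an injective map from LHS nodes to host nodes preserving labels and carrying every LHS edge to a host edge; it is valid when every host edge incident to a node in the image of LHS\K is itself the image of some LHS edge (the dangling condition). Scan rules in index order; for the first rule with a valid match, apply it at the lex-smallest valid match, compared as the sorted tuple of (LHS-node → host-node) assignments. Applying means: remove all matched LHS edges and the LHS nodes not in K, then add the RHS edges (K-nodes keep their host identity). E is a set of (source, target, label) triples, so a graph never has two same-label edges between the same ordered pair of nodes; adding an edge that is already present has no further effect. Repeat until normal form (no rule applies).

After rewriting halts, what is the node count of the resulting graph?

Answer: 3

Derivation:
[0] host  ⇒  5 nodes, 5 edges  {1-q->0 1-r->3 3-r->3 3-r->4 4-r->4}
[1] R0 @ {0↦3, 1↦4}  ⇒  4 nodes, 3 edges  {1-q->0 1-r->3 3-r->3}
[2] R0 @ {0↦1, 1↦3}  ⇒  3 nodes, 1 edges  {1-q->0}
final graph: no rule applies after step 2
NF nodes: {0:B, 1:C, 2:B}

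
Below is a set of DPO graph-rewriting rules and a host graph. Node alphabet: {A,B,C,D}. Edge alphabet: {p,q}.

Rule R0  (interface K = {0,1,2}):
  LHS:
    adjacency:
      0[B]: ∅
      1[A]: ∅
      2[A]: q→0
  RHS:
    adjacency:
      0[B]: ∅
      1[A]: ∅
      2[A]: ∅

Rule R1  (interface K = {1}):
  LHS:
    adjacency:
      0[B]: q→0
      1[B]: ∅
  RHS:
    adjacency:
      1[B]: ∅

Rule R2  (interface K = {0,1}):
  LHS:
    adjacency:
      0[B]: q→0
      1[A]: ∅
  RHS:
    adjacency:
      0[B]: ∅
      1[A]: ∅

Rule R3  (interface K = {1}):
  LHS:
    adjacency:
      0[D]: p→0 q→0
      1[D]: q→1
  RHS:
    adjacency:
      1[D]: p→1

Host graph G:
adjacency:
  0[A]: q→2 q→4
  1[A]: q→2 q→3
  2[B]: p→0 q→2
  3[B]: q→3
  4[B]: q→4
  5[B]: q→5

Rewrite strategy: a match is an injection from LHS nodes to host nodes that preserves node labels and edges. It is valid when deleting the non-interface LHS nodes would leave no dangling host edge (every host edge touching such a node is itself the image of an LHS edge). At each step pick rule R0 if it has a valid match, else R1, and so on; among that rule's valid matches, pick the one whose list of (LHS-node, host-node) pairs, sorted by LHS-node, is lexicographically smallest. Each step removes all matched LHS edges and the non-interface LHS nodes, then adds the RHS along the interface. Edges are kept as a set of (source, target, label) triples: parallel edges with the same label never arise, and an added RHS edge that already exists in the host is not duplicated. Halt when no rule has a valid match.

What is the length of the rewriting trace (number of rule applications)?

initial: |V|=6 |E|=9  E = 0-q->2 0-q->4 1-q->2 1-q->3 2-p->0 2-q->2 3-q->3 4-q->4 5-q->5
step 1: apply R0 at {0↦2, 1↦0, 2↦1}  → |V|=6 |E|=8  E = 0-q->2 0-q->4 1-q->3 2-p->0 2-q->2 3-q->3 4-q->4 5-q->5
step 2: apply R0 at {0↦2, 1↦1, 2↦0}  → |V|=6 |E|=7  E = 0-q->4 1-q->3 2-p->0 2-q->2 3-q->3 4-q->4 5-q->5
step 3: apply R0 at {0↦3, 1↦0, 2↦1}  → |V|=6 |E|=6  E = 0-q->4 2-p->0 2-q->2 3-q->3 4-q->4 5-q->5
step 4: apply R0 at {0↦4, 1↦1, 2↦0}  → |V|=6 |E|=5  E = 2-p->0 2-q->2 3-q->3 4-q->4 5-q->5
step 5: apply R1 at {0↦3, 1↦2}  → |V|=5 |E|=4  E = 2-p->0 2-q->2 4-q->4 5-q->5
step 6: apply R1 at {0↦4, 1↦2}  → |V|=4 |E|=3  E = 2-p->0 2-q->2 5-q->5
step 7: apply R1 at {0↦5, 1↦2}  → |V|=3 |E|=2  E = 2-p->0 2-q->2
step 8: apply R2 at {0↦2, 1↦0}  → |V|=3 |E|=1  E = 2-p->0
final graph: no rule applies after step 8

Answer: 8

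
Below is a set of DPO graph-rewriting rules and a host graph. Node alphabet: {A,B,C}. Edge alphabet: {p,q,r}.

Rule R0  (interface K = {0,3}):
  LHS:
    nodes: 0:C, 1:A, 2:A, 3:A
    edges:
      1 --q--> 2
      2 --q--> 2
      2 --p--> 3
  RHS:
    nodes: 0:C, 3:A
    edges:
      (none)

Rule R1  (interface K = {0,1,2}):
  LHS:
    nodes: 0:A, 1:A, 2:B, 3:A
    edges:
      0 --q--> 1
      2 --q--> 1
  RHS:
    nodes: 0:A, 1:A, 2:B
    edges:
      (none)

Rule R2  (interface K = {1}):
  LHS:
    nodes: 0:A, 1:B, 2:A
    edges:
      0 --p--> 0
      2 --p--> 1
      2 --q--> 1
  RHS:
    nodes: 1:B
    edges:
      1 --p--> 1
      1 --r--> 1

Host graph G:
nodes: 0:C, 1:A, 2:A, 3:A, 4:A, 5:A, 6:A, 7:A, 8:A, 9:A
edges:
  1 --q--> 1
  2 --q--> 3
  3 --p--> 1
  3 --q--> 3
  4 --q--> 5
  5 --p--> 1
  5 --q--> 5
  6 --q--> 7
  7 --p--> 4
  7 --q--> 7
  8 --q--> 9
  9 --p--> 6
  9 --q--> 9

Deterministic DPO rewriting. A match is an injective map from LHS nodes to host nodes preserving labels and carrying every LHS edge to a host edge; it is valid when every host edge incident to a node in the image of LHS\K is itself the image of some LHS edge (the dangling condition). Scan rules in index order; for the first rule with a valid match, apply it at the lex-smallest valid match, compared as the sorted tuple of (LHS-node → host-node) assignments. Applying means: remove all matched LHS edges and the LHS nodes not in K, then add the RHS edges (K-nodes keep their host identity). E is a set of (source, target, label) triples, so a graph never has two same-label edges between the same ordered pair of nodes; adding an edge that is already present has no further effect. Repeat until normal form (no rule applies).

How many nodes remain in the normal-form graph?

start.  V:10 E:13  edges: 1-q->1 2-q->3 3-p->1 3-q->3 4-q->5 5-p->1 5-q->5 6-q->7 7-p->4 7-q->7 8-q->9 9-p->6 9-q->9
1. fire R0 via {0↦0, 1↦2, 2↦3, 3↦1}  →  V:8 E:10  edges: 1-q->1 4-q->5 5-p->1 5-q->5 6-q->7 7-p->4 7-q->7 8-q->9 9-p->6 9-q->9
2. fire R0 via {0↦0, 1↦8, 2↦9, 3↦6}  →  V:6 E:7  edges: 1-q->1 4-q->5 5-p->1 5-q->5 6-q->7 7-p->4 7-q->7
3. fire R0 via {0↦0, 1↦6, 2↦7, 3↦4}  →  V:4 E:4  edges: 1-q->1 4-q->5 5-p->1 5-q->5
4. fire R0 via {0↦0, 1↦4, 2↦5, 3↦1}  →  V:2 E:1  edges: 1-q->1
halt: no rule applies after step 4
NF nodes: {0:C, 1:A}

Answer: 2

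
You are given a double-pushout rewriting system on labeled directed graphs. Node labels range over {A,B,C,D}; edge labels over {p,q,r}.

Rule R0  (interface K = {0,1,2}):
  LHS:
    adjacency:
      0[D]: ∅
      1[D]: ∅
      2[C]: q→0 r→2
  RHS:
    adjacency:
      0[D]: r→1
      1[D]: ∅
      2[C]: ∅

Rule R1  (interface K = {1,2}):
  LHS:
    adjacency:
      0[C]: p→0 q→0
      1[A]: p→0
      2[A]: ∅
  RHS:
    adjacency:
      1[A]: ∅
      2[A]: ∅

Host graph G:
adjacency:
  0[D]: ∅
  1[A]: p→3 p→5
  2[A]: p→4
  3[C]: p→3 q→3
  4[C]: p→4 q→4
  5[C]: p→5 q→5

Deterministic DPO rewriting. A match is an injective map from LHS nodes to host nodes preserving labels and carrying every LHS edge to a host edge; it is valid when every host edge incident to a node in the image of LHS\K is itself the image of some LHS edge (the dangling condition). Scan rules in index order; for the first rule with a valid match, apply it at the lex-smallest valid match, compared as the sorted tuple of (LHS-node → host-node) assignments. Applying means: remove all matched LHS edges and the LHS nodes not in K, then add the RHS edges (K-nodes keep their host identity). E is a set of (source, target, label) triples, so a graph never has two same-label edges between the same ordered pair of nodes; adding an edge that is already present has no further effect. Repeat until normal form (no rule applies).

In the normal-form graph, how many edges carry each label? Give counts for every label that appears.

start.  V:6 E:9  edges: 1-p->3 1-p->5 2-p->4 3-p->3 3-q->3 4-p->4 4-q->4 5-p->5 5-q->5
1. fire R1 via {0↦3, 1↦1, 2↦2}  →  V:5 E:6  edges: 1-p->5 2-p->4 4-p->4 4-q->4 5-p->5 5-q->5
2. fire R1 via {0↦4, 1↦2, 2↦1}  →  V:4 E:3  edges: 1-p->5 5-p->5 5-q->5
3. fire R1 via {0↦5, 1↦1, 2↦2}  →  V:3 E:0  edges: ∅
halt: no rule applies after step 3
NF edges: []

Answer: (no edges)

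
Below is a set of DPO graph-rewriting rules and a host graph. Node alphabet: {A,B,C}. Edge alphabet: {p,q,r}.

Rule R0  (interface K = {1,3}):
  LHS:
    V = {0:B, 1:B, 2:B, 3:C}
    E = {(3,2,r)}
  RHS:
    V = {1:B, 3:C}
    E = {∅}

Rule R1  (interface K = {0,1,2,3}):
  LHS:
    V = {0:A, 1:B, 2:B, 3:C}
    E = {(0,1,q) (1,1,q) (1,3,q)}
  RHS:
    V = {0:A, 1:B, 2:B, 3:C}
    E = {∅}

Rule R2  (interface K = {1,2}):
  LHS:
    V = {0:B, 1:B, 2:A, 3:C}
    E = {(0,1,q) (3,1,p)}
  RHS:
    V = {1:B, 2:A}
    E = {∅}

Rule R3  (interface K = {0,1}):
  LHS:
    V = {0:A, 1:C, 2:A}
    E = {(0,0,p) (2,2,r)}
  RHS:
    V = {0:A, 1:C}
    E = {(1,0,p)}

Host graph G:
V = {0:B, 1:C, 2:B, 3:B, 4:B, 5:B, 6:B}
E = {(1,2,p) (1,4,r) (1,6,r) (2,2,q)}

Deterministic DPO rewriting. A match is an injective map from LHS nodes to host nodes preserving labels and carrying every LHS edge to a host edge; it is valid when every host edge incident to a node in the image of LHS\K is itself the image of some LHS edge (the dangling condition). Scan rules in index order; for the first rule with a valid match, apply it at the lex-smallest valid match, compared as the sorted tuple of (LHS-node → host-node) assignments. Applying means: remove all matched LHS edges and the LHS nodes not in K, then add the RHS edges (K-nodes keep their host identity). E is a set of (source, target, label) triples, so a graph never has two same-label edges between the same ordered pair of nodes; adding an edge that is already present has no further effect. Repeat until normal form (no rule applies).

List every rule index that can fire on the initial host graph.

R0: 24 valid matches — {0↦0, 1↦2, 2↦4, 3↦1}, {0↦0, 1↦2, 2↦6, 3↦1}, {0↦0, 1↦3, 2↦4, 3↦1} (+21 more)
R1: no valid match — LHS pattern not found
R2: no valid match — LHS pattern not found
R3: no valid match — LHS pattern not found

Answer: [R0]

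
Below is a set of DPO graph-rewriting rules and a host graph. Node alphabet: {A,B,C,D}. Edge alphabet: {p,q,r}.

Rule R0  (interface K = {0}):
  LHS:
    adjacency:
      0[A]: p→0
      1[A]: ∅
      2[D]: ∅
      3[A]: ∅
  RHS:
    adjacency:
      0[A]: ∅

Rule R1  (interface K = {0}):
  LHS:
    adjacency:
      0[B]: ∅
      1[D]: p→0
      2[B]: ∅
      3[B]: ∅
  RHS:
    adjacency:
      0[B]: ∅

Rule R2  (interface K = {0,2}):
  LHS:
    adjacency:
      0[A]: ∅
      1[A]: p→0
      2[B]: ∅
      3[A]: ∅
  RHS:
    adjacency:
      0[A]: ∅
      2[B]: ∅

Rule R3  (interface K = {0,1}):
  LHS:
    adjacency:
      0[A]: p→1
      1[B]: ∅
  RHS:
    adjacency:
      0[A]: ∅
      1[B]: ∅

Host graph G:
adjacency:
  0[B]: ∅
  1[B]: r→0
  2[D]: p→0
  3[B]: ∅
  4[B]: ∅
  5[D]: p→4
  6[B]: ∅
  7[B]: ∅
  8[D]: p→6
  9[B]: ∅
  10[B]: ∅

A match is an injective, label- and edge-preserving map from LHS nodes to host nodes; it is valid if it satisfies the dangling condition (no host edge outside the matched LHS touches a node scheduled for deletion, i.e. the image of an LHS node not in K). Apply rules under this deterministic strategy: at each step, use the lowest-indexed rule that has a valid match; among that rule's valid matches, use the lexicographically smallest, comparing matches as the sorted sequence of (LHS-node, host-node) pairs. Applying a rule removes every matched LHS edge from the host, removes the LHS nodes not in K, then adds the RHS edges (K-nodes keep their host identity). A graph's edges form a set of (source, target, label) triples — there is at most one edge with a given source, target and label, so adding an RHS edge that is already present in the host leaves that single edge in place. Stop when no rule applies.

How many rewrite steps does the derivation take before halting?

start.  V:11 E:4  edges: 1-r->0 2-p->0 5-p->4 8-p->6
1. fire R1 via {0↦0, 1↦2, 2↦3, 3↦7}  →  V:8 E:3  edges: 1-r->0 5-p->4 8-p->6
2. fire R1 via {0↦4, 1↦5, 2↦9, 3↦10}  →  V:5 E:2  edges: 1-r->0 8-p->6
normal form: no rule applies after step 2

Answer: 2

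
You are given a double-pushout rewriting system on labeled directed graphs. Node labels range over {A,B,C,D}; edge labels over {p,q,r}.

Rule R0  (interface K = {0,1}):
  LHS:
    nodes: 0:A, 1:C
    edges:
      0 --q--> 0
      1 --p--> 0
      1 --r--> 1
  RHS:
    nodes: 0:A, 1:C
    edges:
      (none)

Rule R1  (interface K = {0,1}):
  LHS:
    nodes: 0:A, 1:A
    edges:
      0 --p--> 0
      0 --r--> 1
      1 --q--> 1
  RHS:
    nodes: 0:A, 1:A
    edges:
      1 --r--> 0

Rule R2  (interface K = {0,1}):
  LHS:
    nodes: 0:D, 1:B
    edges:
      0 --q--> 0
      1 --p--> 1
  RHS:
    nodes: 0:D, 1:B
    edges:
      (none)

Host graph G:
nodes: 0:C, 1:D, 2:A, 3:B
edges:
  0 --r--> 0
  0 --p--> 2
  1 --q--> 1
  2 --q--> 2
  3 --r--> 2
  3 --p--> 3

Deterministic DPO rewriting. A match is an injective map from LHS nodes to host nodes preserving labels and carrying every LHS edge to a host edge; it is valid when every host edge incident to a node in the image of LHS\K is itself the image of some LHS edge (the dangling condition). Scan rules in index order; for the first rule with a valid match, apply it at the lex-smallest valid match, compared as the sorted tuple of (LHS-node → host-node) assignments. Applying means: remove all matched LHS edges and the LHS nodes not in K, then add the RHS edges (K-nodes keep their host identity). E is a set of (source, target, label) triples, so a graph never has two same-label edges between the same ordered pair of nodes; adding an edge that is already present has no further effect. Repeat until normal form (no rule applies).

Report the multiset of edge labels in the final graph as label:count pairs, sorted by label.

start.  V:4 E:6  edges: 0-r->0 0-p->2 1-q->1 2-q->2 3-r->2 3-p->3
1. fire R0 via {0↦2, 1↦0}  →  V:4 E:3  edges: 1-q->1 3-r->2 3-p->3
2. fire R2 via {0↦1, 1↦3}  →  V:4 E:1  edges: 3-r->2
final graph: no rule applies after step 2
NF edges: [(3, 2, 'r')]

Answer: r:1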